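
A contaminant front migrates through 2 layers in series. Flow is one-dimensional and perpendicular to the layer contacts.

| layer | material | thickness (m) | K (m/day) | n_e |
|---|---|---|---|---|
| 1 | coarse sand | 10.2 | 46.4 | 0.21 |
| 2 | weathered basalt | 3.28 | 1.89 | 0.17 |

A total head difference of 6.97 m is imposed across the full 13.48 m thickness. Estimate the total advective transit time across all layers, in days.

0.757

With flow normal to the layers, continuity requires the same specific discharge q through every layer.
Σ(b_i/K_i) = 10.2/46.4 + 3.28/1.89 = 1.955 d.
q = Δh / Σ(b_i/K_i) = 6.97 / 1.955 = 3.565 m/day.
In each layer the seepage velocity is v_i = q/n_i, so the layer transit time is t_i = b_i·n_i / q:
  layer 1 (coarse sand): t_1 = 10.2 × 0.21 / 3.565 = 0.6009 d
  layer 2 (weathered basalt): t_2 = 3.28 × 0.17 / 3.565 = 0.1564 d
Total t = Σ t_i = 0.7573 days.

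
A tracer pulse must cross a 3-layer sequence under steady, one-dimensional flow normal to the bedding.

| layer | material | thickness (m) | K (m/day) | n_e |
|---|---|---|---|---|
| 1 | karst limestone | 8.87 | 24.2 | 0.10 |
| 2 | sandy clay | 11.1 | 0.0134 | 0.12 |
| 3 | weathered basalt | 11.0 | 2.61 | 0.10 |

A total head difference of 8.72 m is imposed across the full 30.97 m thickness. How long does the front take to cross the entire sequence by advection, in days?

With flow normal to the layers, continuity requires the same specific discharge q through every layer.
Σ(b_i/K_i) = 8.87/24.2 + 11.1/0.0134 + 11.0/2.61 = 832.9 d.
q = Δh / Σ(b_i/K_i) = 8.72 / 832.9 = 0.01047 m/day.
In each layer the seepage velocity is v_i = q/n_i, so the layer transit time is t_i = b_i·n_i / q:
  layer 1 (karst limestone): t_1 = 8.87 × 0.10 / 0.01047 = 84.73 d
  layer 2 (sandy clay): t_2 = 11.1 × 0.12 / 0.01047 = 127.2 d
  layer 3 (weathered basalt): t_3 = 11.0 × 0.10 / 0.01047 = 105.1 d
Total t = Σ t_i = 317.0 days.

317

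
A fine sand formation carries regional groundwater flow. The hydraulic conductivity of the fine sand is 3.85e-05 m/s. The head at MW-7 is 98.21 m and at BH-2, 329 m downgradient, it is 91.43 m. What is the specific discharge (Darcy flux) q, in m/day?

Convert K: 3.85e-05 m/s × 86400 = 3.326 m/day.
Hydraulic gradient i = (98.21 − 91.43) / 329 = 6.78 / 329 = 0.02061.
Specific discharge q = K · i = 3.326 × 0.02061 = 0.06855 m/day.

0.0686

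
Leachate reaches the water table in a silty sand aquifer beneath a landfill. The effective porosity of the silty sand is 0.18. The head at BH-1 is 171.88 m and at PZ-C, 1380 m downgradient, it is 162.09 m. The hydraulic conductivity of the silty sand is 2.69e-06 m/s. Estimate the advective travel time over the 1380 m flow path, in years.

Convert K: 2.69e-06 m/s × 86400 = 0.2324 m/day.
Hydraulic gradient i = (171.88 − 162.09) / 1380 = 9.79 / 1380 = 0.007094.
Darcy flux q = K · i = 0.2324 × 0.007094 = 0.001649 m/day.
Seepage velocity v = q / n_e = 0.001649 / 0.18 = 0.009160 m/day.
Travel time t = L / v = 1380 / 0.009160 = 1.507e+05 days = 412.5 years.

412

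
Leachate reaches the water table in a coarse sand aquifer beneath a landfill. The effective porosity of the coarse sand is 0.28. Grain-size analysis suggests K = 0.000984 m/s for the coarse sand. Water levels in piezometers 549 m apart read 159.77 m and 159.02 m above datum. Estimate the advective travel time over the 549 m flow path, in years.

3.62

Convert K: 0.000984 m/s × 86400 = 85.02 m/day.
Hydraulic gradient i = (159.77 − 159.02) / 549 = 0.75 / 549 = 0.001366.
Darcy flux q = K · i = 85.02 × 0.001366 = 0.1161 m/day.
Seepage velocity v = q / n_e = 0.1161 / 0.28 = 0.4148 m/day.
Travel time t = L / v = 549 / 0.4148 = 1324 days = 3.624 years.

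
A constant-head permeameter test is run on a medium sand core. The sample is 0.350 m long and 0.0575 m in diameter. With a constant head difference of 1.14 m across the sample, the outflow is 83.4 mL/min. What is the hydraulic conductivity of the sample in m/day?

14.2

Cross-sectional area A = π·(d/2)² = π × (0.0575/2)² = 0.002597 m².
Convert discharge: 83.4 mL/min = 1.390e-06 m³/s.
Darcy's law rearranged: K = Q·L / (A·Δh) = 1.390e-06 × 0.350 / (0.002597 × 1.14) = 0.0001643 m/s = 14.20 m/day.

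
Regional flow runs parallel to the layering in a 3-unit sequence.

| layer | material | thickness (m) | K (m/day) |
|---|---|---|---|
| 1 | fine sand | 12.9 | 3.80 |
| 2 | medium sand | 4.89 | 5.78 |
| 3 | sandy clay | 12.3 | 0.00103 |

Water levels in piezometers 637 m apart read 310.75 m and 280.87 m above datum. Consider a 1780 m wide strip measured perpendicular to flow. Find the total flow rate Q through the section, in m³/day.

6450

Flow is parallel to layering, so each bed carries its own Darcy discharge and the transmissivities add.
Σ(K_i·b_i) = 3.80×12.9 + 5.78×4.89 + 0.00103×12.3 = 77.30 m²/day.
Hydraulic gradient i = (310.75 − 280.87) / 637 = 29.88 / 637 = 0.04691.
Q = Σ(K_i·b_i) · W · i = 77.30 × 1780 × 0.04691 = 6454 m³/day.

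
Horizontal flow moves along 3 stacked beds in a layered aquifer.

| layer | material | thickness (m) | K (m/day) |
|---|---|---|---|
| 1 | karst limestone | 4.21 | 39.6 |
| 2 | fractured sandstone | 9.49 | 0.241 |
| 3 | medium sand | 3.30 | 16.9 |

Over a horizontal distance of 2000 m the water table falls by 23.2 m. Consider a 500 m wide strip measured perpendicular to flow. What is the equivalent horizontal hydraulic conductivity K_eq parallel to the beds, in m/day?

13.2

Flow is parallel to layering, so each bed carries its own Darcy discharge and the transmissivities add.
Σ(K_i·b_i) = 39.6×4.21 + 0.241×9.49 + 16.9×3.30 = 224.8 m²/day.
Total thickness b = 17.00 m, so K_eq = Σ(K_i·b_i)/b = 13.22 m/day.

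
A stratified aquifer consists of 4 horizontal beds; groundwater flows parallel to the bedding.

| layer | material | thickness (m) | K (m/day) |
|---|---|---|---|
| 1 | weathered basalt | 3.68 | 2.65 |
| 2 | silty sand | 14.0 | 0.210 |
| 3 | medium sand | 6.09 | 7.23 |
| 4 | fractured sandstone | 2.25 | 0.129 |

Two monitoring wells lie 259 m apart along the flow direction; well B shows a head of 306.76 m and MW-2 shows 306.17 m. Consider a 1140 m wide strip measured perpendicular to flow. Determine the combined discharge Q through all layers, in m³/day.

Flow is parallel to layering, so each bed carries its own Darcy discharge and the transmissivities add.
Σ(K_i·b_i) = 2.65×3.68 + 0.210×14.0 + 7.23×6.09 + 0.129×2.25 = 57.01 m²/day.
Hydraulic gradient i = (306.76 − 306.17) / 259 = 0.59 / 259 = 0.002278.
Q = Σ(K_i·b_i) · W · i = 57.01 × 1140 × 0.002278 = 148.1 m³/day.

148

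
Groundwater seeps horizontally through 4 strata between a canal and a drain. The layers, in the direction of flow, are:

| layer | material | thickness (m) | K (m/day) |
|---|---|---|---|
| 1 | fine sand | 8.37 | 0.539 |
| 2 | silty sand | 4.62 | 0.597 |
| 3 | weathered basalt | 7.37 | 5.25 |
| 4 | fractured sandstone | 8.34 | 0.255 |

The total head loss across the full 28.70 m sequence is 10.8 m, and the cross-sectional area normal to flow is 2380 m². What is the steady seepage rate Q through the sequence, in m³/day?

448

Flow is perpendicular to layering, so the layers act in series and the equivalent K is the thickness-weighted harmonic mean.
Total thickness L = 8.37 + 4.62 + 7.37 + 8.34 = 28.70 m.
Σ(b_i/K_i) = 8.37/0.539 + 4.62/0.597 + 7.37/5.25 + 8.34/0.255 = 57.38 d.
K_eq = L / Σ(b_i/K_i) = 28.70 / 57.38 = 0.5002 m/day.
Q = K_eq · A · (Δh/L) = 0.5002 × 2380 × (10.8/28.70) = 448.0 m³/day.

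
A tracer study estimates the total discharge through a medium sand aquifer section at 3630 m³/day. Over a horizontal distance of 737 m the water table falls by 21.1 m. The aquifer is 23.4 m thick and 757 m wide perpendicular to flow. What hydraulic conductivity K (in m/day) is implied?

Cross-sectional area A = 757 × 23.4 = 17714 m².
Hydraulic gradient i = Δh / L = 21.1 / 737 = 0.02863.
From Q = K·A·i, K = Q / (A·i) = 3630 / (17714 × 0.02863) = 7.158 m/day.

7.16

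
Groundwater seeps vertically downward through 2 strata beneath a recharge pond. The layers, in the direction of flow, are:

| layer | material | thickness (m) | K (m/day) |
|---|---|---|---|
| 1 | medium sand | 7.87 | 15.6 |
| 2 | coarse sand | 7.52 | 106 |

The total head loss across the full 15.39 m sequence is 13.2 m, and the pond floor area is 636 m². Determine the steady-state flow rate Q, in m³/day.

Flow is perpendicular to layering, so the layers act in series and the equivalent K is the thickness-weighted harmonic mean.
Total thickness L = 7.87 + 7.52 = 15.39 m.
Σ(b_i/K_i) = 7.87/15.6 + 7.52/106 = 0.5754 d.
K_eq = L / Σ(b_i/K_i) = 15.39 / 0.5754 = 26.75 m/day.
Q = K_eq · A · (Δh/L) = 26.75 × 636 × (13.2/15.39) = 14589 m³/day.

14600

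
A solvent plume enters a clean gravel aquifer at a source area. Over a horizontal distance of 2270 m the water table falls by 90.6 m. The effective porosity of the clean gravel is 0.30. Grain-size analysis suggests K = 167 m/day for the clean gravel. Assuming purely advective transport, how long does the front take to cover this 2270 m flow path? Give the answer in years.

Hydraulic gradient i = Δh / L = 90.6 / 2270 = 0.03991.
Darcy flux q = K · i = 167.0 × 0.03991 = 6.665 m/day.
Seepage velocity v = q / n_e = 6.665 / 0.30 = 22.22 m/day.
Travel time t = L / v = 2270 / 22.22 = 102.2 days = 0.2797 years.

0.280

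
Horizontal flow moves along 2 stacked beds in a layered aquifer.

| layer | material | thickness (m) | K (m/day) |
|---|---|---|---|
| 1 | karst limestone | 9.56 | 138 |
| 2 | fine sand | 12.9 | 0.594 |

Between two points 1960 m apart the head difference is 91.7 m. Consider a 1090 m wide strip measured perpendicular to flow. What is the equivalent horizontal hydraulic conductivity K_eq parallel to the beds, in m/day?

Flow is parallel to layering, so each bed carries its own Darcy discharge and the transmissivities add.
Σ(K_i·b_i) = 138×9.56 + 0.594×12.9 = 1327 m²/day.
Total thickness b = 22.46 m, so K_eq = Σ(K_i·b_i)/b = 59.08 m/day.

59.1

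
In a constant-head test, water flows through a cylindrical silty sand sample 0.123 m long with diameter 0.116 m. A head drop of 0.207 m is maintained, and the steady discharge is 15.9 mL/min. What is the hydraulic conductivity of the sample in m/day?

Cross-sectional area A = π·(d/2)² = π × (0.116/2)² = 0.01057 m².
Convert discharge: 15.9 mL/min = 2.650e-07 m³/s.
Darcy's law rearranged: K = Q·L / (A·Δh) = 2.650e-07 × 0.123 / (0.01057 × 0.207) = 1.490e-05 m/s = 1.287 m/day.

1.29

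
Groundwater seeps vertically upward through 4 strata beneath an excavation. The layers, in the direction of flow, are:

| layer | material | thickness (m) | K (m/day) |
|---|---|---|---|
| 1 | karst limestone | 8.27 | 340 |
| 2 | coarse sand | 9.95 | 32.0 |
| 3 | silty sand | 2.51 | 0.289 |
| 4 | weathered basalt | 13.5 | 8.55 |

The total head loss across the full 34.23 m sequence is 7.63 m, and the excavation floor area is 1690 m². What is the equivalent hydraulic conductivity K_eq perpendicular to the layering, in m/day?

3.23

Flow is perpendicular to layering, so the layers act in series and the equivalent K is the thickness-weighted harmonic mean.
Total thickness L = 8.27 + 9.95 + 2.51 + 13.5 = 34.23 m.
Σ(b_i/K_i) = 8.27/340 + 9.95/32.0 + 2.51/0.289 + 13.5/8.55 = 10.60 d.
K_eq = L / Σ(b_i/K_i) = 34.23 / 10.60 = 3.229 m/day.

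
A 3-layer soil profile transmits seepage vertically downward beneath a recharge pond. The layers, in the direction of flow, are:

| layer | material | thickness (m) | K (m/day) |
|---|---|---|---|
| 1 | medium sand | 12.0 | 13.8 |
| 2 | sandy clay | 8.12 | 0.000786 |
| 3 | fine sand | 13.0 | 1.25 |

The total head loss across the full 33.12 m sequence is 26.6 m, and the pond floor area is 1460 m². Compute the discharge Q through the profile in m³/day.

Flow is perpendicular to layering, so the layers act in series and the equivalent K is the thickness-weighted harmonic mean.
Total thickness L = 12.0 + 8.12 + 13.0 = 33.12 m.
Σ(b_i/K_i) = 12.0/13.8 + 8.12/0.000786 + 13.0/1.25 = 10342 d.
K_eq = L / Σ(b_i/K_i) = 33.12 / 10342 = 0.003202 m/day.
Q = K_eq · A · (Δh/L) = 0.003202 × 1460 × (26.6/33.12) = 3.755 m³/day.

3.76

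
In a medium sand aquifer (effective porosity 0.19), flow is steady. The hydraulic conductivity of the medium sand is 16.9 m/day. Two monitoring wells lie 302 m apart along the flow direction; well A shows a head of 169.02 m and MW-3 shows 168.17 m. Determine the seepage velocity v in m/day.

Hydraulic gradient i = (169.02 − 168.17) / 302 = 0.85 / 302 = 0.002815.
Darcy flux q = K · i = 16.90 × 0.002815 = 0.04757 m/day.
Seepage velocity v = q / n_e = 0.04757 / 0.19 = 0.2503 m/day.

0.250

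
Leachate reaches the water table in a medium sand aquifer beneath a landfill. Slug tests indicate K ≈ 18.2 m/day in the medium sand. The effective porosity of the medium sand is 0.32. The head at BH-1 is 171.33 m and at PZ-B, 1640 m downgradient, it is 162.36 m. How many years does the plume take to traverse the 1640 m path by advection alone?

14.4

Hydraulic gradient i = (171.33 − 162.36) / 1640 = 8.97 / 1640 = 0.005470.
Darcy flux q = K · i = 18.20 × 0.005470 = 0.09955 m/day.
Seepage velocity v = q / n_e = 0.09955 / 0.32 = 0.3111 m/day.
Travel time t = L / v = 1640 / 0.3111 = 5272 days = 14.43 years.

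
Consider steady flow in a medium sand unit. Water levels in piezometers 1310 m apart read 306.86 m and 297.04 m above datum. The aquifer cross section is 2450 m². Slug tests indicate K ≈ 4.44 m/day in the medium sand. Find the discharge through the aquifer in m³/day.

Hydraulic gradient i = (306.86 − 297.04) / 1310 = 9.82 / 1310 = 0.007496.
Darcy's law: Q = K · A · i = 4.440 × 2450 × 0.007496 = 81.54 m³/day.

81.5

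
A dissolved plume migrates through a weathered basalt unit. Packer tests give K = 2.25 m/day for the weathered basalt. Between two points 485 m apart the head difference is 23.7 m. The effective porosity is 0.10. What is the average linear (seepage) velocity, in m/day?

1.10

Hydraulic gradient i = Δh / L = 23.7 / 485 = 0.04887.
Darcy flux q = K · i = 2.250 × 0.04887 = 0.1099 m/day.
Seepage velocity v = q / n_e = 0.1099 / 0.10 = 1.099 m/day.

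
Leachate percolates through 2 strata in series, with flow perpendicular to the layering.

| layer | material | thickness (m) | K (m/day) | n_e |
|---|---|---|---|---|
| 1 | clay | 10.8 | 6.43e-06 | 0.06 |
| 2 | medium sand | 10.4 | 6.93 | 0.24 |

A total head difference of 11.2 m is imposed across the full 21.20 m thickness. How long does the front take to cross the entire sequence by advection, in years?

1290

With flow normal to the layers, continuity requires the same specific discharge q through every layer.
Σ(b_i/K_i) = 10.8/6.43e-06 + 10.4/6.93 = 1.680e+06 d.
q = Δh / Σ(b_i/K_i) = 11.2 / 1.680e+06 = 6.668e-06 m/day.
In each layer the seepage velocity is v_i = q/n_i, so the layer transit time is t_i = b_i·n_i / q:
  layer 1 (clay): t_1 = 10.8 × 0.06 / 6.668e-06 = 97178 d
  layer 2 (medium sand): t_2 = 10.4 × 0.24 / 6.668e-06 = 3.743e+05 d
Total t = Σ t_i = 4.715e+05 days = 1291 years.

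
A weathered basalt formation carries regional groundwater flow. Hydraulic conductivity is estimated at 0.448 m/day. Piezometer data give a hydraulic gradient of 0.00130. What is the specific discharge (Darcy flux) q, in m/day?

Hydraulic gradient i = 0.00130.
Specific discharge q = K · i = 0.4480 × 0.001300 = 0.0005824 m/day.

0.000582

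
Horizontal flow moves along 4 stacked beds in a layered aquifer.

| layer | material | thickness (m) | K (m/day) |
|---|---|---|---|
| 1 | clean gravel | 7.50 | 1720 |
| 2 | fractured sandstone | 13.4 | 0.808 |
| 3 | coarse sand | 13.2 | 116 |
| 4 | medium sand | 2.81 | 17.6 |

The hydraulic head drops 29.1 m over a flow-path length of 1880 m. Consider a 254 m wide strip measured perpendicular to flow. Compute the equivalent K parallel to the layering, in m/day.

393

Flow is parallel to layering, so each bed carries its own Darcy discharge and the transmissivities add.
Σ(K_i·b_i) = 1720×7.50 + 0.808×13.4 + 116×13.2 + 17.6×2.81 = 14491 m²/day.
Total thickness b = 36.91 m, so K_eq = Σ(K_i·b_i)/b = 392.6 m/day.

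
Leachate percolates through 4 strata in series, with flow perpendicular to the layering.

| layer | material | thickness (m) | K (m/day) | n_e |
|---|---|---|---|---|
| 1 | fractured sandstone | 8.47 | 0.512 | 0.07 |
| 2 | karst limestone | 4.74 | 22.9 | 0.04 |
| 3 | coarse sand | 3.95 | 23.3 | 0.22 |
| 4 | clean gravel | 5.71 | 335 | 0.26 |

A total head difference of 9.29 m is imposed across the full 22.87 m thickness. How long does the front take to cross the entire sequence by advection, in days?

With flow normal to the layers, continuity requires the same specific discharge q through every layer.
Σ(b_i/K_i) = 8.47/0.512 + 4.74/22.9 + 3.95/23.3 + 5.71/335 = 16.94 d.
q = Δh / Σ(b_i/K_i) = 9.29 / 16.94 = 0.5485 m/day.
In each layer the seepage velocity is v_i = q/n_i, so the layer transit time is t_i = b_i·n_i / q:
  layer 1 (fractured sandstone): t_1 = 8.47 × 0.07 / 0.5485 = 1.081 d
  layer 2 (karst limestone): t_2 = 4.74 × 0.04 / 0.5485 = 0.3457 d
  layer 3 (coarse sand): t_3 = 3.95 × 0.22 / 0.5485 = 1.584 d
  layer 4 (clean gravel): t_4 = 5.71 × 0.26 / 0.5485 = 2.707 d
Total t = Σ t_i = 5.717 days.

5.72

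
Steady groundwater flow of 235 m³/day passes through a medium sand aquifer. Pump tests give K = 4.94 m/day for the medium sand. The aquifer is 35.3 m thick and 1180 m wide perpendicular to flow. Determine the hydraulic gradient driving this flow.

Cross-sectional area A = 1180 × 35.3 = 41654 m².
From Q = K·A·i, i = Q / (K·A) = 235 / (4.940 × 41654) = 0.001142.

0.00114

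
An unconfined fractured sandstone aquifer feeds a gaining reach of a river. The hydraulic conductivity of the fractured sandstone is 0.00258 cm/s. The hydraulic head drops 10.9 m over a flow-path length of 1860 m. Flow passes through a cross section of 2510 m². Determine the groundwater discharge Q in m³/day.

Convert K: 0.00258 cm/s × 864 = 2.229 m/day.
Hydraulic gradient i = Δh / L = 10.9 / 1860 = 0.005860.
Darcy's law: Q = K · A · i = 2.229 × 2510 × 0.005860 = 32.79 m³/day.

32.8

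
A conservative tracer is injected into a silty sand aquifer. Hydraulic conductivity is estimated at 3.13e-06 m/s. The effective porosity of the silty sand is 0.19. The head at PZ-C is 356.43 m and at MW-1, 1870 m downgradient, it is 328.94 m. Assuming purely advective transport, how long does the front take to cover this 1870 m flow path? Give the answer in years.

245

Convert K: 3.13e-06 m/s × 86400 = 0.2704 m/day.
Hydraulic gradient i = (356.43 − 328.94) / 1870 = 27.49 / 1870 = 0.01470.
Darcy flux q = K · i = 0.2704 × 0.01470 = 0.003975 m/day.
Seepage velocity v = q / n_e = 0.003975 / 0.19 = 0.02092 m/day.
Travel time t = L / v = 1870 / 0.02092 = 89373 days = 244.7 years.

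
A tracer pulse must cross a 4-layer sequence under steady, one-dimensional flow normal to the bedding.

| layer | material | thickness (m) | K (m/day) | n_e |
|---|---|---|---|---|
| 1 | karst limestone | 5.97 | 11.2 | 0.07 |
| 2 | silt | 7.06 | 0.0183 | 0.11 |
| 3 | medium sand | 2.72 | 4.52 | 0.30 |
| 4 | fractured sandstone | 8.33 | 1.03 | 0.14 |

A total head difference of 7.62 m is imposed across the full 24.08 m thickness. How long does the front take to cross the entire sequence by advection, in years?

0.451

With flow normal to the layers, continuity requires the same specific discharge q through every layer.
Σ(b_i/K_i) = 5.97/11.2 + 7.06/0.0183 + 2.72/4.52 + 8.33/1.03 = 395.0 d.
q = Δh / Σ(b_i/K_i) = 7.62 / 395.0 = 0.01929 m/day.
In each layer the seepage velocity is v_i = q/n_i, so the layer transit time is t_i = b_i·n_i / q:
  layer 1 (karst limestone): t_1 = 5.97 × 0.07 / 0.01929 = 21.66 d
  layer 2 (silt): t_2 = 7.06 × 0.11 / 0.01929 = 40.26 d
  layer 3 (medium sand): t_3 = 2.72 × 0.30 / 0.01929 = 42.30 d
  layer 4 (fractured sandstone): t_4 = 8.33 × 0.14 / 0.01929 = 60.45 d
Total t = Σ t_i = 164.7 days = 0.4509 years.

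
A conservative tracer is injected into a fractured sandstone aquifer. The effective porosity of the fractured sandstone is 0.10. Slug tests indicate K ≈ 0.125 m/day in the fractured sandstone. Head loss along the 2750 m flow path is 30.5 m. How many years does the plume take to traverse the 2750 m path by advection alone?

543

Hydraulic gradient i = Δh / L = 30.5 / 2750 = 0.01109.
Darcy flux q = K · i = 0.1250 × 0.01109 = 0.001386 m/day.
Seepage velocity v = q / n_e = 0.001386 / 0.10 = 0.01386 m/day.
Travel time t = L / v = 2750 / 0.01386 = 1.984e+05 days = 543.1 years.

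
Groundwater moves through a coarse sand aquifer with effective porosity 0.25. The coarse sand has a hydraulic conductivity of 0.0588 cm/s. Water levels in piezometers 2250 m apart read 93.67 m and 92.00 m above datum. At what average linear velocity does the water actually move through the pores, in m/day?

0.151

Convert K: 0.0588 cm/s × 864 = 50.80 m/day.
Hydraulic gradient i = (93.67 − 92.00) / 2250 = 1.67 / 2250 = 0.0007422.
Darcy flux q = K · i = 50.80 × 0.0007422 = 0.03771 m/day.
Seepage velocity v = q / n_e = 0.03771 / 0.25 = 0.1508 m/day.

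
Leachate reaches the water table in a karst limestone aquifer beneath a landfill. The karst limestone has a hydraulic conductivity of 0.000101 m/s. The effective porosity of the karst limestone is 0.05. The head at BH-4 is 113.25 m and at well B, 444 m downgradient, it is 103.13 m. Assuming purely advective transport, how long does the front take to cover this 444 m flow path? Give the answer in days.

Convert K: 0.000101 m/s × 86400 = 8.726 m/day.
Hydraulic gradient i = (113.25 − 103.13) / 444 = 10.12 / 444 = 0.02279.
Darcy flux q = K · i = 8.726 × 0.02279 = 0.1989 m/day.
Seepage velocity v = q / n_e = 0.1989 / 0.05 = 3.978 m/day.
Travel time t = L / v = 444 / 3.978 = 111.6 days.

112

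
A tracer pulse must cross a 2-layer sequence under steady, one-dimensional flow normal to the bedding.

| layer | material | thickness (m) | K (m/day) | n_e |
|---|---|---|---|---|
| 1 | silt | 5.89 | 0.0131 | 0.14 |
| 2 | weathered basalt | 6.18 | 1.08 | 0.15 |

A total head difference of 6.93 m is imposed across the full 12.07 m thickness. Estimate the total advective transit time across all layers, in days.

115

With flow normal to the layers, continuity requires the same specific discharge q through every layer.
Σ(b_i/K_i) = 5.89/0.0131 + 6.18/1.08 = 455.3 d.
q = Δh / Σ(b_i/K_i) = 6.93 / 455.3 = 0.01522 m/day.
In each layer the seepage velocity is v_i = q/n_i, so the layer transit time is t_i = b_i·n_i / q:
  layer 1 (silt): t_1 = 5.89 × 0.14 / 0.01522 = 54.18 d
  layer 2 (weathered basalt): t_2 = 6.18 × 0.15 / 0.01522 = 60.91 d
Total t = Σ t_i = 115.1 days.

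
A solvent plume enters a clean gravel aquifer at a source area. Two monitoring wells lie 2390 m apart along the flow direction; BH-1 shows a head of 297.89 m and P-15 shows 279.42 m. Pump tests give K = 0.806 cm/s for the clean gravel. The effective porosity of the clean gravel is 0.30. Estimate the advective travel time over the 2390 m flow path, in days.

Convert K: 0.806 cm/s × 864 = 696.4 m/day.
Hydraulic gradient i = (297.89 − 279.42) / 2390 = 18.47 / 2390 = 0.007728.
Darcy flux q = K · i = 696.4 × 0.007728 = 5.382 m/day.
Seepage velocity v = q / n_e = 5.382 / 0.30 = 17.94 m/day.
Travel time t = L / v = 2390 / 17.94 = 133.2 days.

133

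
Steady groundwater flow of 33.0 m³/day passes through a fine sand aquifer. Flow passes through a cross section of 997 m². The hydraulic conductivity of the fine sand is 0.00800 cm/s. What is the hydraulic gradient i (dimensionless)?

0.00479

Convert K: 0.00800 cm/s × 864 = 6.912 m/day.
From Q = K·A·i, i = Q / (K·A) = 33.0 / (6.912 × 997.0) = 0.004789.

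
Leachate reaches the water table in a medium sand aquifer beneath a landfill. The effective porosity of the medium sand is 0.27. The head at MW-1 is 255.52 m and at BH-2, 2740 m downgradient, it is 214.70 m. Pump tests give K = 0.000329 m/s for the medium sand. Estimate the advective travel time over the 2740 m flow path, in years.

Convert K: 0.000329 m/s × 86400 = 28.43 m/day.
Hydraulic gradient i = (255.52 − 214.70) / 2740 = 40.82 / 2740 = 0.01490.
Darcy flux q = K · i = 28.43 × 0.01490 = 0.4235 m/day.
Seepage velocity v = q / n_e = 0.4235 / 0.27 = 1.568 m/day.
Travel time t = L / v = 2740 / 1.568 = 1747 days = 4.783 years.

4.78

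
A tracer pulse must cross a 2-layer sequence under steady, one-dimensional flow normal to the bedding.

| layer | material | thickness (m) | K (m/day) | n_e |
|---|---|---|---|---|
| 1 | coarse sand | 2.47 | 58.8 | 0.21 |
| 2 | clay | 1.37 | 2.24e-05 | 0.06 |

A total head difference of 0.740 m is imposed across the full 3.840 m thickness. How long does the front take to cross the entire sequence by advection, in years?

136

With flow normal to the layers, continuity requires the same specific discharge q through every layer.
Σ(b_i/K_i) = 2.47/58.8 + 1.37/2.24e-05 = 61161 d.
q = Δh / Σ(b_i/K_i) = 0.740 / 61161 = 1.210e-05 m/day.
In each layer the seepage velocity is v_i = q/n_i, so the layer transit time is t_i = b_i·n_i / q:
  layer 1 (coarse sand): t_1 = 2.47 × 0.21 / 1.210e-05 = 42870 d
  layer 2 (clay): t_2 = 1.37 × 0.06 / 1.210e-05 = 6794 d
Total t = Σ t_i = 49664 days = 136.0 years.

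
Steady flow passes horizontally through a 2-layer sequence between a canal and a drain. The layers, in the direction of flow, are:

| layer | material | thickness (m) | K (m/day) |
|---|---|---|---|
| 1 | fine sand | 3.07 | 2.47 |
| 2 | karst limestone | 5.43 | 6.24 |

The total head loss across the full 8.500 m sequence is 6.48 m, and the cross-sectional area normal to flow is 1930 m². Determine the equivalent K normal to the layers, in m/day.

4.02

Flow is perpendicular to layering, so the layers act in series and the equivalent K is the thickness-weighted harmonic mean.
Total thickness L = 3.07 + 5.43 = 8.500 m.
Σ(b_i/K_i) = 3.07/2.47 + 5.43/6.24 = 2.113 d.
K_eq = L / Σ(b_i/K_i) = 8.500 / 2.113 = 4.023 m/day.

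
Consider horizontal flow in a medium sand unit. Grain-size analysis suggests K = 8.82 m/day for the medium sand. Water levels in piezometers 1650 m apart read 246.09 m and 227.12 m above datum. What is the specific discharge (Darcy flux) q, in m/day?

Hydraulic gradient i = (246.09 − 227.12) / 1650 = 18.97 / 1650 = 0.01150.
Specific discharge q = K · i = 8.820 × 0.01150 = 0.1014 m/day.

0.101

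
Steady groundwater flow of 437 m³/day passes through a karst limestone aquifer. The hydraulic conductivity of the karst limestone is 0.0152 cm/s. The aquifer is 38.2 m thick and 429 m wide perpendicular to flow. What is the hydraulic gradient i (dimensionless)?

Convert K: 0.0152 cm/s × 864 = 13.13 m/day.
Cross-sectional area A = 429 × 38.2 = 16388 m².
From Q = K·A·i, i = Q / (K·A) = 437 / (13.13 × 16388) = 0.002031.

0.00203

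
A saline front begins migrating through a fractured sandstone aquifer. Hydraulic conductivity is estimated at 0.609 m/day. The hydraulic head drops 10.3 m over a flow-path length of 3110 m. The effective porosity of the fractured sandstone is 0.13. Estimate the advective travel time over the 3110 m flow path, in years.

549

Hydraulic gradient i = Δh / L = 10.3 / 3110 = 0.003312.
Darcy flux q = K · i = 0.6090 × 0.003312 = 0.002017 m/day.
Seepage velocity v = q / n_e = 0.002017 / 0.13 = 0.01551 m/day.
Travel time t = L / v = 3110 / 0.01551 = 2.005e+05 days = 548.8 years.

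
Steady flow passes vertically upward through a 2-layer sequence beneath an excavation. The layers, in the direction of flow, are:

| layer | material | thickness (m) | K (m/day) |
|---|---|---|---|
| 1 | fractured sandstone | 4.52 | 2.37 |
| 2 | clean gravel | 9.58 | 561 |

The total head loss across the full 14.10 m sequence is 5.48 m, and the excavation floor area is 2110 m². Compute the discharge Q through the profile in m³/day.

6010

Flow is perpendicular to layering, so the layers act in series and the equivalent K is the thickness-weighted harmonic mean.
Total thickness L = 4.52 + 9.58 = 14.10 m.
Σ(b_i/K_i) = 4.52/2.37 + 9.58/561 = 1.924 d.
K_eq = L / Σ(b_i/K_i) = 14.10 / 1.924 = 7.328 m/day.
Q = K_eq · A · (Δh/L) = 7.328 × 2110 × (5.48/14.10) = 6009 m³/day.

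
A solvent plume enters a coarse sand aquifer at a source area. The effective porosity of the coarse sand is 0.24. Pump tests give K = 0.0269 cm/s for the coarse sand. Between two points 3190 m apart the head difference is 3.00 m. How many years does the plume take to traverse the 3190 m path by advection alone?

95.9

Convert K: 0.0269 cm/s × 864 = 23.24 m/day.
Hydraulic gradient i = Δh / L = 3.00 / 3190 = 0.0009404.
Darcy flux q = K · i = 23.24 × 0.0009404 = 0.02186 m/day.
Seepage velocity v = q / n_e = 0.02186 / 0.24 = 0.09107 m/day.
Travel time t = L / v = 3190 / 0.09107 = 35027 days = 95.90 years.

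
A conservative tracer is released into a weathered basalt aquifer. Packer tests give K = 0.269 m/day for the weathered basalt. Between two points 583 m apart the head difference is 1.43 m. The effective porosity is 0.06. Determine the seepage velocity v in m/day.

Hydraulic gradient i = Δh / L = 1.43 / 583 = 0.002453.
Darcy flux q = K · i = 0.2690 × 0.002453 = 0.0006598 m/day.
Seepage velocity v = q / n_e = 0.0006598 / 0.06 = 0.01100 m/day.

0.0110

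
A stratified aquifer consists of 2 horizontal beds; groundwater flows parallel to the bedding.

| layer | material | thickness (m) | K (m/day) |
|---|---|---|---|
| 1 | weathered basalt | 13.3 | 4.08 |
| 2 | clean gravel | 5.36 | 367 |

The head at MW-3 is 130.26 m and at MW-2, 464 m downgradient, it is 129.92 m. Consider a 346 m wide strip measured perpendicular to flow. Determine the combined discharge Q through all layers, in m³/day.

512

Flow is parallel to layering, so each bed carries its own Darcy discharge and the transmissivities add.
Σ(K_i·b_i) = 4.08×13.3 + 367×5.36 = 2021 m²/day.
Hydraulic gradient i = (130.26 − 129.92) / 464 = 0.34 / 464 = 0.0007328.
Q = Σ(K_i·b_i) · W · i = 2021 × 346 × 0.0007328 = 512.5 m³/day.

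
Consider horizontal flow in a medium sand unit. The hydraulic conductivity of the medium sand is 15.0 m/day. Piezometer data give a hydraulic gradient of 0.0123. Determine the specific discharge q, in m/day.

Hydraulic gradient i = 0.0123.
Specific discharge q = K · i = 15.00 × 0.01230 = 0.1845 m/day.

0.184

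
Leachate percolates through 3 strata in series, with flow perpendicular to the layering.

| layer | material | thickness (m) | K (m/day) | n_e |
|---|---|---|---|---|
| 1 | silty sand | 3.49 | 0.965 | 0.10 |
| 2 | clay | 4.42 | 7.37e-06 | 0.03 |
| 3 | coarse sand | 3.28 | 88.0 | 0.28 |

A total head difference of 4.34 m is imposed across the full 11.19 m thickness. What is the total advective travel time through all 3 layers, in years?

530

With flow normal to the layers, continuity requires the same specific discharge q through every layer.
Σ(b_i/K_i) = 3.49/0.965 + 4.42/7.37e-06 + 3.28/88.0 = 5.997e+05 d.
q = Δh / Σ(b_i/K_i) = 4.34 / 5.997e+05 = 7.237e-06 m/day.
In each layer the seepage velocity is v_i = q/n_i, so the layer transit time is t_i = b_i·n_i / q:
  layer 1 (silty sand): t_1 = 3.49 × 0.10 / 7.237e-06 = 48227 d
  layer 2 (clay): t_2 = 4.42 × 0.03 / 7.237e-06 = 18324 d
  layer 3 (coarse sand): t_3 = 3.28 × 0.28 / 7.237e-06 = 1.269e+05 d
Total t = Σ t_i = 1.935e+05 days = 529.7 years.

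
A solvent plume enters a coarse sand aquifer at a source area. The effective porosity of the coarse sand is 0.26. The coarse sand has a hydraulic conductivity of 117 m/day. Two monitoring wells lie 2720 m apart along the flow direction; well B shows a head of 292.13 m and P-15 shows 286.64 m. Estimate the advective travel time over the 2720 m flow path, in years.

Hydraulic gradient i = (292.13 − 286.64) / 2720 = 5.49 / 2720 = 0.002018.
Darcy flux q = K · i = 117.0 × 0.002018 = 0.2362 m/day.
Seepage velocity v = q / n_e = 0.2362 / 0.26 = 0.9083 m/day.
Travel time t = L / v = 2720 / 0.9083 = 2995 days = 8.199 years.

8.20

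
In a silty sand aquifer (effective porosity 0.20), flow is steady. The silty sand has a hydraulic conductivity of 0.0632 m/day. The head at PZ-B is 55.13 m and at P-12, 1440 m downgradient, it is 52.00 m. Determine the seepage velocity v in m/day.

0.000687

Hydraulic gradient i = (55.13 − 52.00) / 1440 = 3.13 / 1440 = 0.002174.
Darcy flux q = K · i = 0.06320 × 0.002174 = 0.0001374 m/day.
Seepage velocity v = q / n_e = 0.0001374 / 0.20 = 0.0006869 m/day.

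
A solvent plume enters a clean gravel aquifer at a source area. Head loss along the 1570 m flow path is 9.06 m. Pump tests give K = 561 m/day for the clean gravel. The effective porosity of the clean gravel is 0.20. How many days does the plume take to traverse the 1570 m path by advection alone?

Hydraulic gradient i = Δh / L = 9.06 / 1570 = 0.005771.
Darcy flux q = K · i = 561.0 × 0.005771 = 3.237 m/day.
Seepage velocity v = q / n_e = 3.237 / 0.20 = 16.19 m/day.
Travel time t = L / v = 1570 / 16.19 = 96.99 days.

97.0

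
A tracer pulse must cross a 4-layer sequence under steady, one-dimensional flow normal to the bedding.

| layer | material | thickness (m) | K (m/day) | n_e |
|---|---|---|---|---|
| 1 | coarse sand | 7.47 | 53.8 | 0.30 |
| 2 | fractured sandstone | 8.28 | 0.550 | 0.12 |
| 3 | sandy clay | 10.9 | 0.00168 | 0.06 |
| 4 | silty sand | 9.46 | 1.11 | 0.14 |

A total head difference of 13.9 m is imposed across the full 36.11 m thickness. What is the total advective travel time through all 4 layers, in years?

With flow normal to the layers, continuity requires the same specific discharge q through every layer.
Σ(b_i/K_i) = 7.47/53.8 + 8.28/0.550 + 10.9/0.00168 + 9.46/1.11 = 6512 d.
q = Δh / Σ(b_i/K_i) = 13.9 / 6512 = 0.002135 m/day.
In each layer the seepage velocity is v_i = q/n_i, so the layer transit time is t_i = b_i·n_i / q:
  layer 1 (coarse sand): t_1 = 7.47 × 0.30 / 0.002135 = 1050 d
  layer 2 (fractured sandstone): t_2 = 8.28 × 0.12 / 0.002135 = 465.5 d
  layer 3 (sandy clay): t_3 = 10.9 × 0.06 / 0.002135 = 306.4 d
  layer 4 (silty sand): t_4 = 9.46 × 0.14 / 0.002135 = 620.4 d
Total t = Σ t_i = 2442 days = 6.686 years.

6.69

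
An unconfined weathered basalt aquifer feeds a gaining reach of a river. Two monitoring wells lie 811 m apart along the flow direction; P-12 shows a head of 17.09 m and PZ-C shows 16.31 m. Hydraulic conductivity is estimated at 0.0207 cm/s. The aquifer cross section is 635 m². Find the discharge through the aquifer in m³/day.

10.9

Convert K: 0.0207 cm/s × 864 = 17.88 m/day.
Hydraulic gradient i = (17.09 − 16.31) / 811 = 0.78 / 811 = 0.0009618.
Darcy's law: Q = K · A · i = 17.88 × 635.0 × 0.0009618 = 10.92 m³/day.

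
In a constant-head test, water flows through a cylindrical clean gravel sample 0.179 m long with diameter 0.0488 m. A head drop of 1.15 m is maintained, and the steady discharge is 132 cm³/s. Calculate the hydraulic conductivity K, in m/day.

949

Cross-sectional area A = π·(d/2)² = π × (0.0488/2)² = 0.001870 m².
Convert discharge: 132 cm³/s = 0.0001320 m³/s.
Darcy's law rearranged: K = Q·L / (A·Δh) = 0.0001320 × 0.179 / (0.001870 × 1.15) = 0.01098 m/s = 949.1 m/day.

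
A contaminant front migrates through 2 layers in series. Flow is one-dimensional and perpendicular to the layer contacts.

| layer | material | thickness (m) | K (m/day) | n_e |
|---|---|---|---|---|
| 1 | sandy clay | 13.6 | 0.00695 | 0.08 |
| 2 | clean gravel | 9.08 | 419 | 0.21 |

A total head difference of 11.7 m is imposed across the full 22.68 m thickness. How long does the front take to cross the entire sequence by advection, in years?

1.37

With flow normal to the layers, continuity requires the same specific discharge q through every layer.
Σ(b_i/K_i) = 13.6/0.00695 + 9.08/419 = 1957 d.
q = Δh / Σ(b_i/K_i) = 11.7 / 1957 = 0.005979 m/day.
In each layer the seepage velocity is v_i = q/n_i, so the layer transit time is t_i = b_i·n_i / q:
  layer 1 (sandy clay): t_1 = 13.6 × 0.08 / 0.005979 = 182.0 d
  layer 2 (clean gravel): t_2 = 9.08 × 0.21 / 0.005979 = 318.9 d
Total t = Σ t_i = 500.9 days = 1.371 years.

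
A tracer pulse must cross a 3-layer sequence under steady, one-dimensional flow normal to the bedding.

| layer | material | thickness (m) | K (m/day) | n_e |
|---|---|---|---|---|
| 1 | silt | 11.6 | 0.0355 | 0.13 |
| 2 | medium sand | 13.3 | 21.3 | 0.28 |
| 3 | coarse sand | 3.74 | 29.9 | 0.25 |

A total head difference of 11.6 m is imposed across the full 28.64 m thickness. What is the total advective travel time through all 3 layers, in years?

0.477

With flow normal to the layers, continuity requires the same specific discharge q through every layer.
Σ(b_i/K_i) = 11.6/0.0355 + 13.3/21.3 + 3.74/29.9 = 327.5 d.
q = Δh / Σ(b_i/K_i) = 11.6 / 327.5 = 0.03542 m/day.
In each layer the seepage velocity is v_i = q/n_i, so the layer transit time is t_i = b_i·n_i / q:
  layer 1 (silt): t_1 = 11.6 × 0.13 / 0.03542 = 42.58 d
  layer 2 (medium sand): t_2 = 13.3 × 0.28 / 0.03542 = 105.1 d
  layer 3 (coarse sand): t_3 = 3.74 × 0.25 / 0.03542 = 26.40 d
Total t = Σ t_i = 174.1 days = 0.4767 years.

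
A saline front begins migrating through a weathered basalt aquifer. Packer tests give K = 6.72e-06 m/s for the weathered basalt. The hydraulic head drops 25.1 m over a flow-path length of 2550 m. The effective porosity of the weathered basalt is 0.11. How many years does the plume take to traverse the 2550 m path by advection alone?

Convert K: 6.72e-06 m/s × 86400 = 0.5806 m/day.
Hydraulic gradient i = Δh / L = 25.1 / 2550 = 0.009843.
Darcy flux q = K · i = 0.5806 × 0.009843 = 0.005715 m/day.
Seepage velocity v = q / n_e = 0.005715 / 0.11 = 0.05195 m/day.
Travel time t = L / v = 2550 / 0.05195 = 49081 days = 134.4 years.

134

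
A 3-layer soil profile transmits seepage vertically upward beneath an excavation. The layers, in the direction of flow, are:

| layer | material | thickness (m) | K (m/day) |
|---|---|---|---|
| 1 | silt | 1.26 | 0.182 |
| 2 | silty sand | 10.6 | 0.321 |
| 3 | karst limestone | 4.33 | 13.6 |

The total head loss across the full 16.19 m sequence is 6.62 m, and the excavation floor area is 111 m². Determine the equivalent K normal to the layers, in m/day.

0.402

Flow is perpendicular to layering, so the layers act in series and the equivalent K is the thickness-weighted harmonic mean.
Total thickness L = 1.26 + 10.6 + 4.33 = 16.19 m.
Σ(b_i/K_i) = 1.26/0.182 + 10.6/0.321 + 4.33/13.6 = 40.26 d.
K_eq = L / Σ(b_i/K_i) = 16.19 / 40.26 = 0.4021 m/day.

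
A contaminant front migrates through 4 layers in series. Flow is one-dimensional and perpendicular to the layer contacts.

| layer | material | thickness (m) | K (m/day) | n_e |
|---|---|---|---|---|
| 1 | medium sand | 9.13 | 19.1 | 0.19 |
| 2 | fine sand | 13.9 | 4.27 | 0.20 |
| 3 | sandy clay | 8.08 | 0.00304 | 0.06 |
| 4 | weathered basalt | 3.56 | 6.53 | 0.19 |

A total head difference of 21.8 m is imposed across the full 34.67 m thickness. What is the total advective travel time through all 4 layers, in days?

693

With flow normal to the layers, continuity requires the same specific discharge q through every layer.
Σ(b_i/K_i) = 9.13/19.1 + 13.9/4.27 + 8.08/0.00304 + 3.56/6.53 = 2662 d.
q = Δh / Σ(b_i/K_i) = 21.8 / 2662 = 0.008189 m/day.
In each layer the seepage velocity is v_i = q/n_i, so the layer transit time is t_i = b_i·n_i / q:
  layer 1 (medium sand): t_1 = 9.13 × 0.19 / 0.008189 = 211.8 d
  layer 2 (fine sand): t_2 = 13.9 × 0.20 / 0.008189 = 339.5 d
  layer 3 (sandy clay): t_3 = 8.08 × 0.06 / 0.008189 = 59.20 d
  layer 4 (weathered basalt): t_4 = 3.56 × 0.19 / 0.008189 = 82.60 d
Total t = Σ t_i = 693.1 days.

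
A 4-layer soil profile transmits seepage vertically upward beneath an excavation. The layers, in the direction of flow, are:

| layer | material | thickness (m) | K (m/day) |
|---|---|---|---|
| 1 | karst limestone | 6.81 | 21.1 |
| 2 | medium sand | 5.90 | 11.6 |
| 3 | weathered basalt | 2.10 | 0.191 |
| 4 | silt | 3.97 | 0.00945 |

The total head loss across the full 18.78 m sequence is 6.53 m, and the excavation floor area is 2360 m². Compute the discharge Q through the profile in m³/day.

Flow is perpendicular to layering, so the layers act in series and the equivalent K is the thickness-weighted harmonic mean.
Total thickness L = 6.81 + 5.90 + 2.10 + 3.97 = 18.78 m.
Σ(b_i/K_i) = 6.81/21.1 + 5.90/11.6 + 2.10/0.191 + 3.97/0.00945 = 431.9 d.
K_eq = L / Σ(b_i/K_i) = 18.78 / 431.9 = 0.04348 m/day.
Q = K_eq · A · (Δh/L) = 0.04348 × 2360 × (6.53/18.78) = 35.68 m³/day.

35.7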